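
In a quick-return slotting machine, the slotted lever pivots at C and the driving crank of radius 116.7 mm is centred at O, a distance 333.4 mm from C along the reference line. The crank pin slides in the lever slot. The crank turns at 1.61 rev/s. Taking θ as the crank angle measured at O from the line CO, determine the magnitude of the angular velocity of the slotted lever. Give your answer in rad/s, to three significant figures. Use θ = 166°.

ω = 10.12 rad/s (from 1.61 rev/s).
Crank pin A relative to C: A = (d + r cosθ, r sinθ); lever angle φ = atan2(r sinθ, d + r cosθ).
Differentiating tanφ: φ̇ = rω(d cosθ + r)/(d² + r² + 2dr cosθ).
d² + r² + 2dr cosθ = |CA|² = 0.0492703 m²;  d cosθ + r = -0.2068 m.
|ω_lever| = |0.1167·10.12·-0.2068| / 0.0492703 = 4.9549 rad/s.

4.95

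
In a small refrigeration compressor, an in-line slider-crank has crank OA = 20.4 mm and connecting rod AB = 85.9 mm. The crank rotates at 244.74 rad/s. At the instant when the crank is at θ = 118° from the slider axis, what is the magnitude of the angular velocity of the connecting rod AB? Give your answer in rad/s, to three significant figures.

27.9

ω = 244.7 rad/s
The rod makes angle φ with the slider axis where L sinφ = r sinθ; differentiating, L cosφ·φ̇ = r ω cosθ.
L cosφ = √(L² − r² sin²θ) = 0.08399 m.
|ω_rod| = r ω |cosθ| / √(L² − r² sin²θ) = 0.0204·244.7·0.46947/0.08399 = 27.907 rad/s.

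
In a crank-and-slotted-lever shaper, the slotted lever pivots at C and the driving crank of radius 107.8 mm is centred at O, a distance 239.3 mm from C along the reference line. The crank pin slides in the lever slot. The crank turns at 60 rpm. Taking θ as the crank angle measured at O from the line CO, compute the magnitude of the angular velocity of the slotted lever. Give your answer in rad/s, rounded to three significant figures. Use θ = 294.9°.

ω = 6.283 rad/s (from 60 rpm).
Crank pin A relative to C: A = (d + r cosθ, r sinθ); lever angle φ = atan2(r sinθ, d + r cosθ).
Differentiating tanφ: φ̇ = rω(d cosθ + r)/(d² + r² + 2dr cosθ).
d² + r² + 2dr cosθ = |CA|² = 0.0906079 m²;  d cosθ + r = +0.20855 m.
|ω_lever| = |0.1078·6.283·+0.20855| / 0.0906079 = 1.559 rad/s.

1.56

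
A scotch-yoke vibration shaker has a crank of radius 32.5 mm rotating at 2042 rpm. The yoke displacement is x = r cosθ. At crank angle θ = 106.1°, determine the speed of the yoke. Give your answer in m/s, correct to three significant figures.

6.68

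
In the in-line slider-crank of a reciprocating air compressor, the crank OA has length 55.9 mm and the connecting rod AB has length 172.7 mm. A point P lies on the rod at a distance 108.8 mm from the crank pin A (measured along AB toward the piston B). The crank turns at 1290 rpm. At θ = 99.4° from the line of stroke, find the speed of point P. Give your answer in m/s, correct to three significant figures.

ω = 135.1 rad/s.  Crank-pin speed |V_A| = rω = 7.5514 m/s, perpendicular to OA.
Rod angle: sinφ = −(r/L) sinθ ⇒ φ = -18.623°; ω_rod = −rω cosθ/√(L²−r²sin²θ) = +7.5361 rad/s.
V_P = V_A + ω_rod × AP, with AP = 0.1088 m along the rod.
Components: V_Px = −rω sinθ − a·ω_rod·sinφ = -7.1882 m/s;  V_Py = rω cosθ + a·ω_rod·cosφ = -0.45635 m/s.
|V_P| = √(V_Px² + V_Py²) = 7.2027 m/s.

7.20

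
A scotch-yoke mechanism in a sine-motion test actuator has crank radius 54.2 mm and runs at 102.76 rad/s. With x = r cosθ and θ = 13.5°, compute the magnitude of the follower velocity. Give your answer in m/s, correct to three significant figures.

1.30

ω = 102.8 rad/s
x = r cosθ ⇒ ẋ = −rω sinθ.
|v| = rω|sinθ| = 0.0542·102.8·|sin 13.5°| = 1.3002 m/s.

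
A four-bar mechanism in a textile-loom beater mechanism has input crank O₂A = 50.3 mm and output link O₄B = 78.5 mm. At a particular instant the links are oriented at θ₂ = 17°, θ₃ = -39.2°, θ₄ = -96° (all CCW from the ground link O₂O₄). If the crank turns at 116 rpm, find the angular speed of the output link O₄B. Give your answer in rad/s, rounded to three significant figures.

7.73

ω₂ = 12.15 rad/s (from 116 rpm).
Differentiating the loop-closure r₂e^{iθ₂}+r₃e^{iθ₃}=r₁+r₄e^{iθ₄} gives r₂ω₂e^{iθ₂}+r₃ω₃e^{iθ₃}=r₄ω₄e^{iθ₄}.
Eliminating the other unknown: ω₄ = r₂ω₂ sin(θ₂−θ₃) / [r₄ sin(θ₄−θ₃)].
Numerator sine = +0.83098; denominator sine = -0.83676.
Result = 0.0503·12.15·(+0.83098) / (0.0785·(-0.83676)) = -7.7299 rad/s; magnitude 7.7299 rad/s.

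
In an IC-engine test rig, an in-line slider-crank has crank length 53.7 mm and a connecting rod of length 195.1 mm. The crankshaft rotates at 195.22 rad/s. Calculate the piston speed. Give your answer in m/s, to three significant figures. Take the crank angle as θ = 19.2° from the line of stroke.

ω = 195.2 rad/s
For an in-line slider-crank, x = r cosθ + √(L² − r² sin²θ), so v = −rω sinθ·[1 + r cosθ/√(L² − r² sin²θ)].
With r = 0.0537 m, L = 0.1951 m, θ = 19.2°: √(L² − r² sin²θ) = 0.1943 m.
v = −0.0537·195.2·0.32887·[1 + 0.0537·0.94438/0.1943] = -4.3475 m/s.
|v| = 4.3475 m/s.

4.35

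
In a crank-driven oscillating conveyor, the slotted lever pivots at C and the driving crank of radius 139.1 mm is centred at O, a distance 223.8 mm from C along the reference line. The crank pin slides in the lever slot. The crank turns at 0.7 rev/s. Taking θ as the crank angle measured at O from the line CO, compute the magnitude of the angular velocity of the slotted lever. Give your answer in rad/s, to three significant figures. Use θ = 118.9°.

0.481

ω = 4.398 rad/s (from 0.7 rev/s).
Crank pin A relative to C: A = (d + r cosθ, r sinθ); lever angle φ = atan2(r sinθ, d + r cosθ).
Differentiating tanφ: φ̇ = rω(d cosθ + r)/(d² + r² + 2dr cosθ).
d² + r² + 2dr cosθ = |CA|² = 0.0393455 m²;  d cosθ + r = +0.030941 m.
|ω_lever| = |0.1391·4.398·+0.030941| / 0.0393455 = 0.48112 rad/s.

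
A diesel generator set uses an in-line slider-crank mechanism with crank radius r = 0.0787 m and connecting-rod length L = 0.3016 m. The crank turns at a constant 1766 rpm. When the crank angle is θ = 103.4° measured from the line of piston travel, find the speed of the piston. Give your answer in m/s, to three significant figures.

13.3

ω = 2π·1766/60 = 184.9 rad/s
For an in-line slider-crank, x = r cosθ + √(L² − r² sin²θ), so v = −rω sinθ·[1 + r cosθ/√(L² − r² sin²θ)].
With r = 0.0787 m, L = 0.3016 m, θ = 103.4°: √(L² − r² sin²θ) = 0.29172 m.
v = −0.0787·184.9·0.97278·[1 + 0.0787·-0.23175/0.29172] = -13.273 m/s.
|v| = 13.273 m/s.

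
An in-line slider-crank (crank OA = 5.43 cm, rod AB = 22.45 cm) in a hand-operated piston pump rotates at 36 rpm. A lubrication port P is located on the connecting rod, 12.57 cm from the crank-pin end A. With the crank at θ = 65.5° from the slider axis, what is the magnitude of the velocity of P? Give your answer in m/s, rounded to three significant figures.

ω = 3.77 rad/s.  Crank-pin speed |V_A| = rω = 0.20471 m/s, perpendicular to OA.
Rod angle: sinφ = −(r/L) sinθ ⇒ φ = -12.715°; ω_rod = −rω cosθ/√(L²−r²sin²θ) = -0.38764 rad/s.
V_P = V_A + ω_rod × AP, with AP = 0.1257 m along the rod.
Components: V_Px = −rω sinθ − a·ω_rod·sinφ = -0.197 m/s;  V_Py = rω cosθ + a·ω_rod·cosφ = +0.037359 m/s.
|V_P| = √(V_Px² + V_Py²) = 0.20051 m/s.

0.201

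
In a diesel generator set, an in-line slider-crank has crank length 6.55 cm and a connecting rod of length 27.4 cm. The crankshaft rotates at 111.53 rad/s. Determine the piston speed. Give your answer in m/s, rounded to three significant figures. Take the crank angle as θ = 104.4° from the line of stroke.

6.64

ω = 111.5 rad/s
For an in-line slider-crank, x = r cosθ + √(L² − r² sin²θ), so v = −rω sinθ·[1 + r cosθ/√(L² − r² sin²θ)].
With r = 0.0655 m, L = 0.274 m, θ = 104.4°: √(L² − r² sin²θ) = 0.26655 m.
v = −0.0655·111.5·0.96858·[1 + 0.0655·-0.24869/0.26655] = -6.6433 m/s.
|v| = 6.6433 m/s.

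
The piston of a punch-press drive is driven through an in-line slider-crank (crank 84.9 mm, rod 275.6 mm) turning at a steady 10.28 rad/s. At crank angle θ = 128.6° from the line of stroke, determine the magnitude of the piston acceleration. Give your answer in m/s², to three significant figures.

6.16

ω = 10.28 rad/s
x(θ) = r cosθ + √(L² − r² sin²θ); with ω constant, a = ω²·d²x/dθ².
d²x/dθ² = −r cosθ − r²(cos2θ)/√u − r⁴ sin²2θ/(4u^{3/2}),  u = L² − r² sin²θ = 0.0715529 m².
Substituting r = 0.0849 m, L = 0.2756 m, θ = 128.6°: d²x/dθ² = +0.058292 m.
a = ω²·d²x/dθ² = (10.28)²·(+0.058292) = +6.1602 m/s²;  |a| = 6.1602 m/s².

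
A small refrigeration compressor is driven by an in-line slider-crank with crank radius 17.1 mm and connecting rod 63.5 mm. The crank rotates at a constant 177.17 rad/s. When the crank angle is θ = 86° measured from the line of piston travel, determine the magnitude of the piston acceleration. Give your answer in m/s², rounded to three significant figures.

111

ω = 177.2 rad/s
x(θ) = r cosθ + √(L² − r² sin²θ); with ω constant, a = ω²·d²x/dθ².
d²x/dθ² = −r cosθ − r²(cos2θ)/√u − r⁴ sin²2θ/(4u^{3/2}),  u = L² − r² sin²θ = 0.00374126 m².
Substituting r = 0.0171 m, L = 0.0635 m, θ = 86°: d²x/dθ² = +0.0035394 m.
a = ω²·d²x/dθ² = (177.2)²·(+0.0035394) = +111.1 m/s²;  |a| = 111.1 m/s².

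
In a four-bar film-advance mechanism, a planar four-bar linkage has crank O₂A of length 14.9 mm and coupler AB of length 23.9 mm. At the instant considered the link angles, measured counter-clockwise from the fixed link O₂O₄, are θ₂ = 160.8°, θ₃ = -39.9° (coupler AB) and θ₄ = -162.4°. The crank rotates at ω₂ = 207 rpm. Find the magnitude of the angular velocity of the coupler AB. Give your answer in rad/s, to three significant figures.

9.60

ω₂ = 21.68 rad/s (from 207 rpm).
Differentiating the loop-closure r₂e^{iθ₂}+r₃e^{iθ₃}=r₁+r₄e^{iθ₄} gives r₂ω₂e^{iθ₂}+r₃ω₃e^{iθ₃}=r₄ω₄e^{iθ₄}.
Eliminating the other unknown: ω₃ = r₂ω₂ sin(θ₄−θ₂) / [r₃ sin(θ₃−θ₄)].
Numerator sine = +0.59902; denominator sine = +0.84339.
Result = 0.0149·21.68·(+0.59902) / (0.0239·(+0.84339)) = +9.5985 rad/s; magnitude 9.5985 rad/s.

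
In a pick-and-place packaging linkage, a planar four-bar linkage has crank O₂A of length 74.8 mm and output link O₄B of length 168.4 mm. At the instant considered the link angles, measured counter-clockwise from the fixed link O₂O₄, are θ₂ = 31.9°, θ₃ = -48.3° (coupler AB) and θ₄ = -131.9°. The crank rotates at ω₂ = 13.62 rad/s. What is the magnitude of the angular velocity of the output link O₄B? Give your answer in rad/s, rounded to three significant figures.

ω₂ = 13.62 rad/s
Differentiating the loop-closure r₂e^{iθ₂}+r₃e^{iθ₃}=r₁+r₄e^{iθ₄} gives r₂ω₂e^{iθ₂}+r₃ω₃e^{iθ₃}=r₄ω₄e^{iθ₄}.
Eliminating the other unknown: ω₄ = r₂ω₂ sin(θ₂−θ₃) / [r₄ sin(θ₄−θ₃)].
Numerator sine = +0.98541; denominator sine = -0.99377.
Result = 0.0748·13.62·(+0.98541) / (0.1684·(-0.99377)) = -5.9988 rad/s; magnitude 5.9988 rad/s.

6.00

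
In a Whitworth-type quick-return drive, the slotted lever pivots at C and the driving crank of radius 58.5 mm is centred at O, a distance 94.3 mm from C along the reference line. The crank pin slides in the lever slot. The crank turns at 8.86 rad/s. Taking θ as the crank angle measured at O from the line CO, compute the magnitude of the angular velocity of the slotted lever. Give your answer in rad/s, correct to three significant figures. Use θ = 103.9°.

1.92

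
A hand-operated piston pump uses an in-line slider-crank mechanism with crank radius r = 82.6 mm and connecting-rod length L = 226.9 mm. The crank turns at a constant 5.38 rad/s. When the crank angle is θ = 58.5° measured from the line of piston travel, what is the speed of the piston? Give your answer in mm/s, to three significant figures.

455

ω = 5.38 rad/s
For an in-line slider-crank, x = r cosθ + √(L² − r² sin²θ), so v = −rω sinθ·[1 + r cosθ/√(L² − r² sin²θ)].
With r = 0.0826 m, L = 0.2269 m, θ = 58.5°: √(L² − r² sin²θ) = 0.21569 m.
v = −0.0826·5.38·0.85264·[1 + 0.0826·0.52250/0.21569] = -0.45472 m/s.
|v| = 0.45472 m/s = 454.72 mm/s.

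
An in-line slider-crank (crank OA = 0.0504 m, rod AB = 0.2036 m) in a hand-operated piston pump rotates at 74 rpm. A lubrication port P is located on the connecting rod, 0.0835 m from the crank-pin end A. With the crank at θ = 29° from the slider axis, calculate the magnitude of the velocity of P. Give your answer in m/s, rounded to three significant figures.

0.288

ω = 7.749 rad/s.  Crank-pin speed |V_A| = rω = 0.39056 m/s, perpendicular to OA.
Rod angle: sinφ = −(r/L) sinθ ⇒ φ = -6.893°; ω_rod = −rω cosθ/√(L²−r²sin²θ) = -1.69 rad/s.
V_P = V_A + ω_rod × AP, with AP = 0.0835 m along the rod.
Components: V_Px = −rω sinθ − a·ω_rod·sinφ = -0.20628 m/s;  V_Py = rω cosθ + a·ω_rod·cosφ = +0.2015 m/s.
|V_P| = √(V_Px² + V_Py²) = 0.28837 m/s.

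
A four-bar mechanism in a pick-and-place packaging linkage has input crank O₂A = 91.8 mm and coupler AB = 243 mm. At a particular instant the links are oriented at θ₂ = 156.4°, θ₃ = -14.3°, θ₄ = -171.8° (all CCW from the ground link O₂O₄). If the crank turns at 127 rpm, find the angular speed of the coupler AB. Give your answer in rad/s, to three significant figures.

6.92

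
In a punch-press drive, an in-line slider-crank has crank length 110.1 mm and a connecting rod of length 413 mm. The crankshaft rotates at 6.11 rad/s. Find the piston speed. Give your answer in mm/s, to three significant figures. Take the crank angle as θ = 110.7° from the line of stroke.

ω = 6.11 rad/s
For an in-line slider-crank, x = r cosθ + √(L² − r² sin²θ), so v = −rω sinθ·[1 + r cosθ/√(L² − r² sin²θ)].
With r = 0.1101 m, L = 0.413 m, θ = 110.7°: √(L² − r² sin²θ) = 0.39995 m.
v = −0.1101·6.11·0.93544·[1 + 0.1101·-0.35347/0.39995] = -0.56805 m/s.
|v| = 0.56805 m/s = 568.05 mm/s.

568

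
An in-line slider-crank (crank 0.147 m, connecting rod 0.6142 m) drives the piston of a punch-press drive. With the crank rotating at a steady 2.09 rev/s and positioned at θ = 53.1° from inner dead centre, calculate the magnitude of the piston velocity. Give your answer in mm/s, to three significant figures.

ω = 2π·2.09 = 13.13 rad/s
For an in-line slider-crank, x = r cosθ + √(L² − r² sin²θ), so v = −rω sinθ·[1 + r cosθ/√(L² − r² sin²θ)].
With r = 0.147 m, L = 0.6142 m, θ = 53.1°: √(L² − r² sin²θ) = 0.60285 m.
v = −0.147·13.13·0.79968·[1 + 0.147·0.60042/0.60285] = -1.7697 m/s.
|v| = 1.7697 m/s = 1769.7 mm/s.

1770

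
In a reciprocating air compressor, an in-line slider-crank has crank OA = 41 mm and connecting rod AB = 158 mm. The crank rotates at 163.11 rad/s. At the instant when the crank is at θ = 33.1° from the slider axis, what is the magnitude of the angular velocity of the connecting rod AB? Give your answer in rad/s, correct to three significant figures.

ω = 163.1 rad/s
The rod makes angle φ with the slider axis where L sinφ = r sinθ; differentiating, L cosφ·φ̇ = r ω cosθ.
L cosφ = √(L² − r² sin²θ) = 0.15641 m.
|ω_rod| = r ω |cosθ| / √(L² − r² sin²θ) = 0.041·163.1·0.83772/0.15641 = 35.819 rad/s.

35.8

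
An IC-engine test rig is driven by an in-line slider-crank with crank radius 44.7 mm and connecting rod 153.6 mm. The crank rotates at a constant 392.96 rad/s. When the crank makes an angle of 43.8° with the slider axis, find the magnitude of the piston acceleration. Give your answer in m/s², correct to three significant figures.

5110

ω = 393 rad/s
x(θ) = r cosθ + √(L² − r² sin²θ); with ω constant, a = ω²·d²x/dθ².
d²x/dθ² = −r cosθ − r²(cos2θ)/√u − r⁴ sin²2θ/(4u^{3/2}),  u = L² − r² sin²θ = 0.0226358 m².
Substituting r = 0.0447 m, L = 0.1536 m, θ = 43.8°: d²x/dθ² = -0.033111 m.
a = ω²·d²x/dθ² = (393)²·(-0.033111) = -5113 m/s²;  |a| = 5113 m/s².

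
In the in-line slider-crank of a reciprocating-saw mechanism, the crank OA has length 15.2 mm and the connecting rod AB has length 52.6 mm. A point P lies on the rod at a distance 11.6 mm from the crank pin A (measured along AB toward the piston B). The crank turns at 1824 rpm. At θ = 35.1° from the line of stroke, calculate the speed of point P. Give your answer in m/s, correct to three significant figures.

ω = 191 rad/s.  Crank-pin speed |V_A| = rω = 2.9033 m/s, perpendicular to OA.
Rod angle: sinφ = −(r/L) sinθ ⇒ φ = -9.565°; ω_rod = −rω cosθ/√(L²−r²sin²θ) = -45.796 rad/s.
V_P = V_A + ω_rod × AP, with AP = 0.0116 m along the rod.
Components: V_Px = −rω sinθ − a·ω_rod·sinφ = -1.7577 m/s;  V_Py = rω cosθ + a·ω_rod·cosφ = +1.8515 m/s.
|V_P| = √(V_Px² + V_Py²) = 2.553 m/s.

2.55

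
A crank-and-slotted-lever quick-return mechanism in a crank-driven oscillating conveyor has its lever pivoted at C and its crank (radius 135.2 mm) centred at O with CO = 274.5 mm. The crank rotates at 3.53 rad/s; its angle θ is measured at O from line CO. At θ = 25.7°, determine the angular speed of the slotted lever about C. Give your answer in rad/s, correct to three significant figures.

1.14

ω = 3.53 rad/s
Crank pin A relative to C: A = (d + r cosθ, r sinθ); lever angle φ = atan2(r sinθ, d + r cosθ).
Differentiating tanφ: φ̇ = rω(d cosθ + r)/(d² + r² + 2dr cosθ).
d² + r² + 2dr cosθ = |CA|² = 0.160512 m²;  d cosθ + r = +0.38255 m.
|ω_lever| = |0.1352·3.53·+0.38255| / 0.160512 = 1.1374 rad/s.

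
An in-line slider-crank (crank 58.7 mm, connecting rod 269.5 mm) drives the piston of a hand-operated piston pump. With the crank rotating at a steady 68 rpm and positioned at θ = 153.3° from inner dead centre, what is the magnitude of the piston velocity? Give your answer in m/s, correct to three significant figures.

0.151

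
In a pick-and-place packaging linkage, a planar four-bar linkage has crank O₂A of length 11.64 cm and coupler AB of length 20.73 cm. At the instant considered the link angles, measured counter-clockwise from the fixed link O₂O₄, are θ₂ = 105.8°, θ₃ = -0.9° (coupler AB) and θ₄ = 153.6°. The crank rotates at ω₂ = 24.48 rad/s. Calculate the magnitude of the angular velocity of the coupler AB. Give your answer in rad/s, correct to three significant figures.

23.7

ω₂ = 24.48 rad/s
Differentiating the loop-closure r₂e^{iθ₂}+r₃e^{iθ₃}=r₁+r₄e^{iθ₄} gives r₂ω₂e^{iθ₂}+r₃ω₃e^{iθ₃}=r₄ω₄e^{iθ₄}.
Eliminating the other unknown: ω₃ = r₂ω₂ sin(θ₄−θ₂) / [r₃ sin(θ₃−θ₄)].
Numerator sine = +0.74080; denominator sine = -0.43051.
Result = 0.1164·24.48·(+0.74080) / (0.2073·(-0.43051)) = -23.653 rad/s; magnitude 23.653 rad/s.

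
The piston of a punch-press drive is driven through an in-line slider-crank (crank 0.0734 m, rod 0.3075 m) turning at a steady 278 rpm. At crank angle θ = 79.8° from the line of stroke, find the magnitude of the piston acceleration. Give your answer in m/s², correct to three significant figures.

3.27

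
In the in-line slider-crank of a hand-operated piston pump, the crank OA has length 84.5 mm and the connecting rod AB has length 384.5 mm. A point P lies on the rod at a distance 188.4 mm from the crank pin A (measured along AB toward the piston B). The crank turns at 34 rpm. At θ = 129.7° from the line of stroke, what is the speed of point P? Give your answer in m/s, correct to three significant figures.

0.237

ω = 3.56 rad/s.  Crank-pin speed |V_A| = rω = 0.30086 m/s, perpendicular to OA.
Rod angle: sinφ = −(r/L) sinθ ⇒ φ = -9.735°; ω_rod = −rω cosθ/√(L²−r²sin²θ) = +0.50712 rad/s.
V_P = V_A + ω_rod × AP, with AP = 0.1884 m along the rod.
Components: V_Px = −rω sinθ − a·ω_rod·sinφ = -0.21533 m/s;  V_Py = rω cosθ + a·ω_rod·cosφ = -0.098014 m/s.
|V_P| = √(V_Px² + V_Py²) = 0.23658 m/s.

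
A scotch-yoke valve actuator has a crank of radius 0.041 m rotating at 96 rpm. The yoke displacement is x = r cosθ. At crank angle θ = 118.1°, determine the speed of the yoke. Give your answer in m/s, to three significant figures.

0.364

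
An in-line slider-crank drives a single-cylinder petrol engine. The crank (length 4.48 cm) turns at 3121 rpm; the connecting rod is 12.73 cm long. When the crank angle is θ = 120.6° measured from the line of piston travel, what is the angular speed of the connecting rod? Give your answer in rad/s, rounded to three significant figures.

ω = 326.8 rad/s (converted from 3121 rpm).
The rod makes angle φ with the slider axis where L sinφ = r sinθ; differentiating, L cosφ·φ̇ = r ω cosθ.
L cosφ = √(L² − r² sin²θ) = 0.12132 m.
|ω_rod| = r ω |cosθ| / √(L² − r² sin²θ) = 0.0448·326.8·0.50904/0.12132 = 61.436 rad/s.

61.4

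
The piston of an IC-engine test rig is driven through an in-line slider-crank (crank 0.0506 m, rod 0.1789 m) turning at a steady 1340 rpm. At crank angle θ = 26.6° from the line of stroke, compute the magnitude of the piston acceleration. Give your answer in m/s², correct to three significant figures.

1060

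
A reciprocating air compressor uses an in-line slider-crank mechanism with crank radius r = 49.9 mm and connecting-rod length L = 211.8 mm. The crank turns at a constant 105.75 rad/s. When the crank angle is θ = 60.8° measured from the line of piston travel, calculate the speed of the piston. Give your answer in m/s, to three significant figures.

ω = 105.8 rad/s
For an in-line slider-crank, x = r cosθ + √(L² − r² sin²θ), so v = −rω sinθ·[1 + r cosθ/√(L² − r² sin²θ)].
With r = 0.0499 m, L = 0.2118 m, θ = 60.8°: √(L² − r² sin²θ) = 0.20727 m.
v = −0.0499·105.8·0.87292·[1 + 0.0499·0.48786/0.20727] = -5.1474 m/s.
|v| = 5.1474 m/s.

5.15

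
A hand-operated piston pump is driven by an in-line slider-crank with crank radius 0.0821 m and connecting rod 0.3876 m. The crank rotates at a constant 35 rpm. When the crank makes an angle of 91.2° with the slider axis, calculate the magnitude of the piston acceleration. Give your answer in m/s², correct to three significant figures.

ω = 2π·35/60 = 3.665 rad/s
x(θ) = r cosθ + √(L² − r² sin²θ); with ω constant, a = ω²·d²x/dθ².
d²x/dθ² = −r cosθ − r²(cos2θ)/√u − r⁴ sin²2θ/(4u^{3/2}),  u = L² − r² sin²θ = 0.143496 m².
Substituting r = 0.0821 m, L = 0.3876 m, θ = 91.2°: d²x/dθ² = +0.019497 m.
a = ω²·d²x/dθ² = (3.665)²·(+0.019497) = +0.26192 m/s²;  |a| = 0.26192 m/s².

0.262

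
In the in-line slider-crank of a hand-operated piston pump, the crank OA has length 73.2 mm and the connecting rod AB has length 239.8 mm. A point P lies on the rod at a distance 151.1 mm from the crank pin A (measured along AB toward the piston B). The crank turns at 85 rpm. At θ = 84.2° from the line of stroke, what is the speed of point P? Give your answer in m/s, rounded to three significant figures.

ω = 8.901 rad/s.  Crank-pin speed |V_A| = rω = 0.65157 m/s, perpendicular to OA.
Rod angle: sinφ = −(r/L) sinθ ⇒ φ = -17.679°; ω_rod = −rω cosθ/√(L²−r²sin²θ) = -0.28819 rad/s.
V_P = V_A + ω_rod × AP, with AP = 0.1511 m along the rod.
Components: V_Px = −rω sinθ − a·ω_rod·sinφ = -0.66146 m/s;  V_Py = rω cosθ + a·ω_rod·cosφ = +0.024355 m/s.
|V_P| = √(V_Px² + V_Py²) = 0.6619 m/s.

0.662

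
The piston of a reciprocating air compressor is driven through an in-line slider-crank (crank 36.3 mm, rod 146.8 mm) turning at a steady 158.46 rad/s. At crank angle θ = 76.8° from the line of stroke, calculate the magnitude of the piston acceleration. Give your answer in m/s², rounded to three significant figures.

ω = 158.5 rad/s
x(θ) = r cosθ + √(L² − r² sin²θ); with ω constant, a = ω²·d²x/dθ².
d²x/dθ² = −r cosθ − r²(cos2θ)/√u − r⁴ sin²2θ/(4u^{3/2}),  u = L² − r² sin²θ = 0.0203013 m².
Substituting r = 0.0363 m, L = 0.1468 m, θ = 76.8°: d²x/dθ² = -3.5187e-05 m.
a = ω²·d²x/dθ² = (158.5)²·(-3.5187e-05) = -0.88354 m/s²;  |a| = 0.88354 m/s².

0.884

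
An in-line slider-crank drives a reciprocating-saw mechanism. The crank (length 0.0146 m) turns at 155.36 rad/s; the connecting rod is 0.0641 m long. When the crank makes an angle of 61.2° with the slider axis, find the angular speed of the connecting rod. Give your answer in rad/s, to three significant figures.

17.4

ω = 155.4 rad/s
The rod makes angle φ with the slider axis where L sinφ = r sinθ; differentiating, L cosφ·φ̇ = r ω cosθ.
L cosφ = √(L² − r² sin²θ) = 0.06281 m.
|ω_rod| = r ω |cosθ| / √(L² − r² sin²θ) = 0.0146·155.4·0.48175/0.06281 = 17.398 rad/s.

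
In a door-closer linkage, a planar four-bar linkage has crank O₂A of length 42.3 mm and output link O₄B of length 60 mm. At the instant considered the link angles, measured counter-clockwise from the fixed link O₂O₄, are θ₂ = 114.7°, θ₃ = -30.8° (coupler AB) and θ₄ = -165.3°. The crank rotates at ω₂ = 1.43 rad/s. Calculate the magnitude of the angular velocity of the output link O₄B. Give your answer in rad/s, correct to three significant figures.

0.801

ω₂ = 1.43 rad/s
Differentiating the loop-closure r₂e^{iθ₂}+r₃e^{iθ₃}=r₁+r₄e^{iθ₄} gives r₂ω₂e^{iθ₂}+r₃ω₃e^{iθ₃}=r₄ω₄e^{iθ₄}.
Eliminating the other unknown: ω₄ = r₂ω₂ sin(θ₂−θ₃) / [r₄ sin(θ₄−θ₃)].
Numerator sine = +0.56641; denominator sine = -0.71325.
Result = 0.0423·1.43·(+0.56641) / (0.06·(-0.71325)) = -0.80059 rad/s; magnitude 0.80059 rad/s.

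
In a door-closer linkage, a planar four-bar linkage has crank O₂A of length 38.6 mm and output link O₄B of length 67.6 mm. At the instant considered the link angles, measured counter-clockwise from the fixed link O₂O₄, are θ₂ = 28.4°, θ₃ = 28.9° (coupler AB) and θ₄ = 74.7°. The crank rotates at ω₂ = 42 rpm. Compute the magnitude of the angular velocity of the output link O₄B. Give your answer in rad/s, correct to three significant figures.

ω₂ = 4.398 rad/s (from 42 rpm).
Differentiating the loop-closure r₂e^{iθ₂}+r₃e^{iθ₃}=r₁+r₄e^{iθ₄} gives r₂ω₂e^{iθ₂}+r₃ω₃e^{iθ₃}=r₄ω₄e^{iθ₄}.
Eliminating the other unknown: ω₄ = r₂ω₂ sin(θ₂−θ₃) / [r₄ sin(θ₄−θ₃)].
Numerator sine = -0.00873; denominator sine = +0.71691.
Result = 0.0386·4.398·(-0.00873) / (0.0676·(+0.71691)) = -0.03057 rad/s; magnitude 0.03057 rad/s.

0.0306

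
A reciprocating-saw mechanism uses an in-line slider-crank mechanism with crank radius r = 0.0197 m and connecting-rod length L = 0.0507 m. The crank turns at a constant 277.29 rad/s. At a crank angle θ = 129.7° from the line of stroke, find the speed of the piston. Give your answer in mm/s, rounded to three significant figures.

ω = 277.3 rad/s
For an in-line slider-crank, x = r cosθ + √(L² − r² sin²θ), so v = −rω sinθ·[1 + r cosθ/√(L² − r² sin²θ)].
With r = 0.0197 m, L = 0.0507 m, θ = 129.7°: √(L² − r² sin²θ) = 0.048381 m.
v = −0.0197·277.3·0.76940·[1 + 0.0197·-0.63877/0.048381] = -3.1098 m/s.
|v| = 3.1098 m/s = 3109.8 mm/s.

3110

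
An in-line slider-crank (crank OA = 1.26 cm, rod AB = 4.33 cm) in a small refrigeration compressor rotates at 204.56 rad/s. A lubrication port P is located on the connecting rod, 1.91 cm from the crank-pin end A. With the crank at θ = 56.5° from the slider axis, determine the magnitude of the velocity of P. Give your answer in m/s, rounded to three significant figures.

2.44

ω = 204.6 rad/s.  Crank-pin speed |V_A| = rω = 2.5775 m/s, perpendicular to OA.
Rod angle: sinφ = −(r/L) sinθ ⇒ φ = -14.043°; ω_rod = −rω cosθ/√(L²−r²sin²θ) = -33.867 rad/s.
V_P = V_A + ω_rod × AP, with AP = 0.0191 m along the rod.
Components: V_Px = −rω sinθ − a·ω_rod·sinφ = -2.3063 m/s;  V_Py = rω cosθ + a·ω_rod·cosφ = +0.79508 m/s.
|V_P| = √(V_Px² + V_Py²) = 2.4395 m/s.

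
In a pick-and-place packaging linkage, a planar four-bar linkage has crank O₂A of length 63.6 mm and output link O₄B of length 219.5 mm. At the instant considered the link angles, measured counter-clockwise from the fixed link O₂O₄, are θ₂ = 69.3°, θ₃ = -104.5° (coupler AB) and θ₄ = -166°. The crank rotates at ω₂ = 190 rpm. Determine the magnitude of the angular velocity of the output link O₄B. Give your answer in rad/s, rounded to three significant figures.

ω₂ = 19.9 rad/s (from 190 rpm).
Differentiating the loop-closure r₂e^{iθ₂}+r₃e^{iθ₃}=r₁+r₄e^{iθ₄} gives r₂ω₂e^{iθ₂}+r₃ω₃e^{iθ₃}=r₄ω₄e^{iθ₄}.
Eliminating the other unknown: ω₄ = r₂ω₂ sin(θ₂−θ₃) / [r₄ sin(θ₄−θ₃)].
Numerator sine = +0.10800; denominator sine = -0.87882.
Result = 0.0636·19.9·(+0.10800) / (0.2195·(-0.87882)) = -0.70848 rad/s; magnitude 0.70848 rad/s.

0.708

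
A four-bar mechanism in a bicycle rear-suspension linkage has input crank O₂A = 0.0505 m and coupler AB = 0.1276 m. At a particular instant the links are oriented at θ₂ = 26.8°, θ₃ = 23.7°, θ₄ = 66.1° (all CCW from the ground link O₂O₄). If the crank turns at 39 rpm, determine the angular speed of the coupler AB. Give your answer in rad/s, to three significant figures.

1.52

ω₂ = 4.084 rad/s (from 39 rpm).
Differentiating the loop-closure r₂e^{iθ₂}+r₃e^{iθ₃}=r₁+r₄e^{iθ₄} gives r₂ω₂e^{iθ₂}+r₃ω₃e^{iθ₃}=r₄ω₄e^{iθ₄}.
Eliminating the other unknown: ω₃ = r₂ω₂ sin(θ₄−θ₂) / [r₃ sin(θ₃−θ₄)].
Numerator sine = +0.63338; denominator sine = -0.67430.
Result = 0.0505·4.084·(+0.63338) / (0.1276·(-0.67430)) = -1.5183 rad/s; magnitude 1.5183 rad/s.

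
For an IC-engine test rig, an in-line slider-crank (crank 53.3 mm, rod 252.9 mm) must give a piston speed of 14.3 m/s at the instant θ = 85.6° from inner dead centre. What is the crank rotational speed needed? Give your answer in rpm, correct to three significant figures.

2530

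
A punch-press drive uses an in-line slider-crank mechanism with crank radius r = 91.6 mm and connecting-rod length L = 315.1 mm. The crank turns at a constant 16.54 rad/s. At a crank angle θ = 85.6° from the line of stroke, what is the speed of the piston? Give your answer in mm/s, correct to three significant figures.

ω = 16.54 rad/s
For an in-line slider-crank, x = r cosθ + √(L² − r² sin²θ), so v = −rω sinθ·[1 + r cosθ/√(L² − r² sin²θ)].
With r = 0.0916 m, L = 0.3151 m, θ = 85.6°: √(L² − r² sin²θ) = 0.30157 m.
v = −0.0916·16.54·0.99705·[1 + 0.0916·0.07672/0.30157] = -1.5458 m/s.
|v| = 1.5458 m/s = 1545.8 mm/s.

1550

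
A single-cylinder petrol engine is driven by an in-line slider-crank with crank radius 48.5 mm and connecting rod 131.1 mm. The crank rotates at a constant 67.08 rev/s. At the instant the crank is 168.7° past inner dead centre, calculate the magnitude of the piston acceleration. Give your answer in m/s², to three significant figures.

ω = 2π·67.1 = 421.5 rad/s
x(θ) = r cosθ + √(L² − r² sin²θ); with ω constant, a = ω²·d²x/dθ².
d²x/dθ² = −r cosθ − r²(cos2θ)/√u − r⁴ sin²2θ/(4u^{3/2}),  u = L² − r² sin²θ = 0.0170969 m².
Substituting r = 0.0485 m, L = 0.1311 m, θ = 168.7°: d²x/dθ² = +0.03086 m.
a = ω²·d²x/dθ² = (421.5)²·(+0.03086) = +5482.1 m/s²;  |a| = 5482.1 m/s².

5480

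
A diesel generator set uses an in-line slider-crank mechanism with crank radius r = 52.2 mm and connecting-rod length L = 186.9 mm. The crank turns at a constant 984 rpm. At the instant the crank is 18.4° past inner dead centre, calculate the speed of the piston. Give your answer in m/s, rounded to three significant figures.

2.15

ω = 2π·984/60 = 103 rad/s
For an in-line slider-crank, x = r cosθ + √(L² − r² sin²θ), so v = −rω sinθ·[1 + r cosθ/√(L² − r² sin²θ)].
With r = 0.0522 m, L = 0.1869 m, θ = 18.4°: √(L² − r² sin²θ) = 0.18617 m.
v = −0.0522·103·0.31565·[1 + 0.0522·0.94888/0.18617] = -2.1496 m/s.
|v| = 2.1496 m/s.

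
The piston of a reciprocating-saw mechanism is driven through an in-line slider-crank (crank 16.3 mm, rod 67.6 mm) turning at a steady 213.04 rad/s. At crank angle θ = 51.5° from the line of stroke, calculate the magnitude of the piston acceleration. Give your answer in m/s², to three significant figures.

ω = 213 rad/s
x(θ) = r cosθ + √(L² − r² sin²θ); with ω constant, a = ω²·d²x/dθ².
d²x/dθ² = −r cosθ − r²(cos2θ)/√u − r⁴ sin²2θ/(4u^{3/2}),  u = L² − r² sin²θ = 0.00440703 m².
Substituting r = 0.0163 m, L = 0.0676 m, θ = 51.5°: d²x/dθ² = -0.009304 m.
a = ω²·d²x/dθ² = (213)²·(-0.009304) = -422.27 m/s²;  |a| = 422.27 m/s².

422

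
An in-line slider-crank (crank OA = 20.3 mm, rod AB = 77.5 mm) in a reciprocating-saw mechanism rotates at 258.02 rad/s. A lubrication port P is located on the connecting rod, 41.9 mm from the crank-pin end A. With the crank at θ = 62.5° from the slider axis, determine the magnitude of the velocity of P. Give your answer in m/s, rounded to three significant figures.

ω = 258 rad/s.  Crank-pin speed |V_A| = rω = 5.2378 m/s, perpendicular to OA.
Rod angle: sinφ = −(r/L) sinθ ⇒ φ = -13.435°; ω_rod = −rω cosθ/√(L²−r²sin²θ) = -32.085 rad/s.
V_P = V_A + ω_rod × AP, with AP = 0.0419 m along the rod.
Components: V_Px = −rω sinθ − a·ω_rod·sinφ = -4.9583 m/s;  V_Py = rω cosθ + a·ω_rod·cosφ = +1.111 m/s.
|V_P| = √(V_Px² + V_Py²) = 5.0813 m/s.

5.08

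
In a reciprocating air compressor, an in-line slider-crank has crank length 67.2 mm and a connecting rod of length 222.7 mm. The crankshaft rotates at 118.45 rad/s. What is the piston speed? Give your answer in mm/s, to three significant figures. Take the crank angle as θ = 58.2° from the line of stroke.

ω = 118.5 rad/s
For an in-line slider-crank, x = r cosθ + √(L² − r² sin²θ), so v = −rω sinθ·[1 + r cosθ/√(L² − r² sin²θ)].
With r = 0.0672 m, L = 0.2227 m, θ = 58.2°: √(L² − r² sin²θ) = 0.21525 m.
v = −0.0672·118.5·0.84989·[1 + 0.0672·0.52696/0.21525] = -7.8779 m/s.
|v| = 7.8779 m/s = 7877.9 mm/s.

7880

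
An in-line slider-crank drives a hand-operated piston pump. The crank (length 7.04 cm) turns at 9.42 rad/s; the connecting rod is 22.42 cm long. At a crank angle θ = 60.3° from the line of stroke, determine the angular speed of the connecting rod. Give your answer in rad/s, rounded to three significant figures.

ω = 9.42 rad/s
The rod makes angle φ with the slider axis where L sinφ = r sinθ; differentiating, L cosφ·φ̇ = r ω cosθ.
L cosφ = √(L² − r² sin²θ) = 0.2157 m.
|ω_rod| = r ω |cosθ| / √(L² − r² sin²θ) = 0.0704·9.42·0.49546/0.2157 = 1.5233 rad/s.

1.52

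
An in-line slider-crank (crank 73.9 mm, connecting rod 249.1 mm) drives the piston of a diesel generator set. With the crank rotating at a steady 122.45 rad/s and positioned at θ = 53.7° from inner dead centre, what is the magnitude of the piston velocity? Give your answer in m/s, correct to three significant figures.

8.61

ω = 122.5 rad/s
For an in-line slider-crank, x = r cosθ + √(L² − r² sin²θ), so v = −rω sinθ·[1 + r cosθ/√(L² − r² sin²θ)].
With r = 0.0739 m, L = 0.2491 m, θ = 53.7°: √(L² − r² sin²θ) = 0.24188 m.
v = −0.0739·122.5·0.80593·[1 + 0.0739·0.59201/0.24188] = -8.612 m/s.
|v| = 8.612 m/s.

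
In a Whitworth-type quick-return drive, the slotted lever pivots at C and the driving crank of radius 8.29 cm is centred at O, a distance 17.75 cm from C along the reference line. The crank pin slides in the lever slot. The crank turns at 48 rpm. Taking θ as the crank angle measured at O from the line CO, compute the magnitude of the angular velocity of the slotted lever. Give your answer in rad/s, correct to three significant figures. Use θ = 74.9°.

ω = 5.027 rad/s (from 48 rpm).
Crank pin A relative to C: A = (d + r cosθ, r sinθ); lever angle φ = atan2(r sinθ, d + r cosθ).
Differentiating tanφ: φ̇ = rω(d cosθ + r)/(d² + r² + 2dr cosθ).
d² + r² + 2dr cosθ = |CA|² = 0.0460452 m²;  d cosθ + r = +0.12914 m.
|ω_lever| = |0.0829·5.027·+0.12914| / 0.0460452 = 1.1687 rad/s.

1.17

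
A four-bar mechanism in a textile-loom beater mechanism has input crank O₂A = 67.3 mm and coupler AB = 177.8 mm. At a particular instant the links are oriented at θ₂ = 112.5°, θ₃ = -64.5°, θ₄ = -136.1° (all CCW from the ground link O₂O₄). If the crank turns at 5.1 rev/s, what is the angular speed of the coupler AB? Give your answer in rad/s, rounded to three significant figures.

ω₂ = 32.04 rad/s (from 5.1 rev/s).
Differentiating the loop-closure r₂e^{iθ₂}+r₃e^{iθ₃}=r₁+r₄e^{iθ₄} gives r₂ω₂e^{iθ₂}+r₃ω₃e^{iθ₃}=r₄ω₄e^{iθ₄}.
Eliminating the other unknown: ω₃ = r₂ω₂ sin(θ₄−θ₂) / [r₃ sin(θ₃−θ₄)].
Numerator sine = +0.93106; denominator sine = +0.94888.
Result = 0.0673·32.04·(+0.93106) / (0.1778·(+0.94888)) = +11.901 rad/s; magnitude 11.901 rad/s.

11.9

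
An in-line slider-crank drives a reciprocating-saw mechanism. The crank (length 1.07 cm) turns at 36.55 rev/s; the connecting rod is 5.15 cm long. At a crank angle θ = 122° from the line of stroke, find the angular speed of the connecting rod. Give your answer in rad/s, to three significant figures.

ω = 229.7 rad/s (converted from 36.55 rev/s).
The rod makes angle φ with the slider axis where L sinφ = r sinθ; differentiating, L cosφ·φ̇ = r ω cosθ.
L cosφ = √(L² − r² sin²θ) = 0.050694 m.
|ω_rod| = r ω |cosθ| / √(L² − r² sin²θ) = 0.0107·229.7·0.52992/0.050694 = 25.686 rad/s.

25.7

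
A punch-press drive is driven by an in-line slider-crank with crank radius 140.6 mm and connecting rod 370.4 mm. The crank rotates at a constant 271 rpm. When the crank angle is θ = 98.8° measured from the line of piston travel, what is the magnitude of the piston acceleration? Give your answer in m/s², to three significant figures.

61.3

ω = 2π·271/60 = 28.38 rad/s
x(θ) = r cosθ + √(L² − r² sin²θ); with ω constant, a = ω²·d²x/dθ².
d²x/dθ² = −r cosθ − r²(cos2θ)/√u − r⁴ sin²2θ/(4u^{3/2}),  u = L² − r² sin²θ = 0.11789 m².
Substituting r = 0.1406 m, L = 0.3704 m, θ = 98.8°: d²x/dθ² = +0.076169 m.
a = ω²·d²x/dθ² = (28.38)²·(+0.076169) = +61.344 m/s²;  |a| = 61.344 m/s².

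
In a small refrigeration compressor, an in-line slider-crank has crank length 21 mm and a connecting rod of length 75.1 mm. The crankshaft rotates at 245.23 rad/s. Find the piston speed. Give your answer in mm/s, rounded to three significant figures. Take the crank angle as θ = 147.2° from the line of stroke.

ω = 245.2 rad/s
For an in-line slider-crank, x = r cosθ + √(L² − r² sin²θ), so v = −rω sinθ·[1 + r cosθ/√(L² − r² sin²θ)].
With r = 0.021 m, L = 0.0751 m, θ = 147.2°: √(L² − r² sin²θ) = 0.074233 m.
v = −0.021·245.2·0.54171·[1 + 0.021·-0.84057/0.074233] = -2.1263 m/s.
|v| = 2.1263 m/s = 2126.3 mm/s.

2130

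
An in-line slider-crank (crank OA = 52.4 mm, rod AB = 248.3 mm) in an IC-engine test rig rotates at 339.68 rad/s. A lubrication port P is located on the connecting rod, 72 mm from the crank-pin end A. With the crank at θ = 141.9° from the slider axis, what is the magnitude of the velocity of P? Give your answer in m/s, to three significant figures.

ω = 339.7 rad/s.  Crank-pin speed |V_A| = rω = 17.799 m/s, perpendicular to OA.
Rod angle: sinφ = −(r/L) sinθ ⇒ φ = -7.482°; ω_rod = −rω cosθ/√(L²−r²sin²θ) = +56.895 rad/s.
V_P = V_A + ω_rod × AP, with AP = 0.072 m along the rod.
Components: V_Px = −rω sinθ − a·ω_rod·sinφ = -10.449 m/s;  V_Py = rω cosθ + a·ω_rod·cosφ = -9.9453 m/s.
|V_P| = √(V_Px² + V_Py²) = 14.426 m/s.

14.4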